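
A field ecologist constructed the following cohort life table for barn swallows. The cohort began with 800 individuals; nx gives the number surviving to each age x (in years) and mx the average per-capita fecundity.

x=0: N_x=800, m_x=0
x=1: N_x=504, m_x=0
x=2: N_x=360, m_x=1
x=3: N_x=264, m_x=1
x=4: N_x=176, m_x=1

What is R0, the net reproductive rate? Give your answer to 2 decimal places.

1.00

lx = nx/n0 = nx/800: 1, 0.63, 0.45, 0.33, 0.22
lx·mx by age: 0, 0, 0.45, 0.33, 0.22
R0 = Σ lx·mx = 1 → 1.00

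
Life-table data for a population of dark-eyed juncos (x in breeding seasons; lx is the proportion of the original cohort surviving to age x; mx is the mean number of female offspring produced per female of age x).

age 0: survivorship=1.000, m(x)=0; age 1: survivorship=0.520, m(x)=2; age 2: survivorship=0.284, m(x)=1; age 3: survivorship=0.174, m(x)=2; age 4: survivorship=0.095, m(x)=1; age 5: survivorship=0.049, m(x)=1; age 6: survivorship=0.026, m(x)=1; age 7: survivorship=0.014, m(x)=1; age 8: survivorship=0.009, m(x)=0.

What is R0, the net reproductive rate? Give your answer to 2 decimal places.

1.86

lx·mx by age: 0, 1.04, 0.284, 0.348, 0.095, 0.049, 0.026, 0.014, 0
R0 = Σ lx·mx = 1.856 → 1.86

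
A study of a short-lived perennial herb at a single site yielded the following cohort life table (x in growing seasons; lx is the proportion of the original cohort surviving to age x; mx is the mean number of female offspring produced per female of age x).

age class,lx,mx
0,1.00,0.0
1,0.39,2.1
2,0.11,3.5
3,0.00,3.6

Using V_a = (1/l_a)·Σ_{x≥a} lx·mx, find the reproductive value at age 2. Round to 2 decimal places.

3.50

lx·mx for x ≥ 2: 0.385, 0 → sum = 0.385
V_2 = 0.385 / l_2 = 0.385 / 0.11 = 3.5 → 3.50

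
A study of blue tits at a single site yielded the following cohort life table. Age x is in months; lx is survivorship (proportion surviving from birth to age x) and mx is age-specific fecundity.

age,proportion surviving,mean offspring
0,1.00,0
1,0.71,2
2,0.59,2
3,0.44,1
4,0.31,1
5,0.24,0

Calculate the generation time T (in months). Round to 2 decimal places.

lx·mx: 0, 1.42, 1.18, 0.44, 0.31, 0 → R0 = 3.35
x·lx·mx: 0, 1.42, 2.36, 1.32, 1.24, 0 → Σ = 6.34
T = 6.34 / 3.35 = 1.892537… → 1.89

1.89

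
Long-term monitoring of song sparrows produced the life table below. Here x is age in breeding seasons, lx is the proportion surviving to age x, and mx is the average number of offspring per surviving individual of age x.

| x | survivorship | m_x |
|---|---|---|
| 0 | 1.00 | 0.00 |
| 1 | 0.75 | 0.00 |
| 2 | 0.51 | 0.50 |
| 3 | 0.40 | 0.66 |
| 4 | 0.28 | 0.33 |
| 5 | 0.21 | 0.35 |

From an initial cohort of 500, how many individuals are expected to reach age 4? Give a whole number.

140

Expected survivors = N0 · l_4 = 500 × 0.28 = 140 → 140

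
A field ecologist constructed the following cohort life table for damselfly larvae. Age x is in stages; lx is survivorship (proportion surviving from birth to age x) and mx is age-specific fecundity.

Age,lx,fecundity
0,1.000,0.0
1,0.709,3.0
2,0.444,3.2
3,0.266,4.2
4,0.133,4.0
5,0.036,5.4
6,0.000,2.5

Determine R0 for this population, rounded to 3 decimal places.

5.391

lx·mx by age: 0, 2.127, 1.4208, 1.1172, 0.532, 0.1944, 0
R0 = Σ lx·mx = 5.3914 → 5.391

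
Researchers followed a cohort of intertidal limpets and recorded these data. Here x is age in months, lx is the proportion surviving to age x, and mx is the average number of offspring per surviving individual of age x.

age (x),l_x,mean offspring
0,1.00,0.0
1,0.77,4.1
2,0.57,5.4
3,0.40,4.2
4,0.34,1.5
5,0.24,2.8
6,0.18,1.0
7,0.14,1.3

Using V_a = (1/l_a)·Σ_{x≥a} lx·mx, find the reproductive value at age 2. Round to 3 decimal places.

11.056

lx·mx for x ≥ 2: 3.078, 1.68, 0.51, 0.672, 0.18, 0.182 → sum = 6.302
V_2 = 6.302 / l_2 = 6.302 / 0.57 = 11.05614… → 11.056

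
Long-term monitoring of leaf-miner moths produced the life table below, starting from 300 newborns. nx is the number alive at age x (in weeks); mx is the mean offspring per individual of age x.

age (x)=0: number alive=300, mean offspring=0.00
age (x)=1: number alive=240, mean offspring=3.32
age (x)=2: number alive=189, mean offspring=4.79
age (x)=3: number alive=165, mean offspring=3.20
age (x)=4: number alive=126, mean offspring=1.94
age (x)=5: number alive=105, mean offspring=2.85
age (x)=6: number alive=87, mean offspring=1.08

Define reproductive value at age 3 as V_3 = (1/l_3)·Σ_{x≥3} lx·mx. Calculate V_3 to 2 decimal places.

7.06

lx = nx/n0 = nx/300: 1, 0.8, 0.63, 0.55, 0.42, 0.35, 0.29
lx·mx for x ≥ 3: 1.76, 0.8148, 0.9975, 0.3132 → sum = 3.8855
V_3 = 3.8855 / l_3 = 3.8855 / 0.55 = 7.064545… → 7.06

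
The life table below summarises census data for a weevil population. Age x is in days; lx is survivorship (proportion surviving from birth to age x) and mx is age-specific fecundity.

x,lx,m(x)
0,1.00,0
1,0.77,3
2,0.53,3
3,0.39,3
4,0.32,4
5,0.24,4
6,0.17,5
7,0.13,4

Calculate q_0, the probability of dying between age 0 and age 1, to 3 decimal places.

q_0 = (l_0 − l_1) / l_0 = (1 − 0.77) / 1
     = 0.23 / 1 = 0.23 → 0.230

0.230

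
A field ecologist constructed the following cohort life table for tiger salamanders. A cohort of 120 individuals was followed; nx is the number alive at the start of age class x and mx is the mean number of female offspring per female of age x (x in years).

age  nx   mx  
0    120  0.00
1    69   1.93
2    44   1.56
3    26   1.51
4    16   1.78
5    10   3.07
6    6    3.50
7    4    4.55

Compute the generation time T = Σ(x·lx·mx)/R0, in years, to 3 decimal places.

lx = nx/n0 = nx/120: 1, 0.575, 0.36667…, 0.21667…, 0.13333…, 0.08333…, 0.05, 0.03333…
lx·mx: 0, 1.10975, 0.572…, 0.327167…, 0.237333…, 0.255833…, 0.175, 0.151667… → R0 = 2.82875…
x·lx·mx: 0, 1.10975, 1.144…, 0.9815…, 0.949333…, 1.279167…, 1.05, 1.061667… → Σ = 7.575417…
T = 7.575417… / 2.82875… = 2.678009… → 2.678

2.678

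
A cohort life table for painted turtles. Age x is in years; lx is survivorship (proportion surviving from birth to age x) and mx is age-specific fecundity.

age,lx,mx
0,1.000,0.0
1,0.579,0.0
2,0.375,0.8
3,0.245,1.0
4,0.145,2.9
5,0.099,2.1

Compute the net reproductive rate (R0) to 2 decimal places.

lx·mx by age: 0, 0, 0.3, 0.245, 0.4205, 0.2079
R0 = Σ lx·mx = 1.1734 → 1.17

1.17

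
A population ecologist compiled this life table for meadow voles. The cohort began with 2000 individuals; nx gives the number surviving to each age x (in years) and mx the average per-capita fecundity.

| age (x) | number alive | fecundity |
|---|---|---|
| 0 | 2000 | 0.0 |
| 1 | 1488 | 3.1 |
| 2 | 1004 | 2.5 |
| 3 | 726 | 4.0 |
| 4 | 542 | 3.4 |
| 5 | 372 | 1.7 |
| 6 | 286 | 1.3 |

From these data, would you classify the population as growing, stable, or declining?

growing

lx = nx/n0 = nx/2000: 1, 0.744, 0.502, 0.363, 0.271, 0.186, 0.143
R0 = Σ lx·mx = 0 + 2.3064 + 1.255 + 1.452 + 0.9214 + 0.3162 + 0.1859 = 6.4369
R0 > 1, so the population is growing.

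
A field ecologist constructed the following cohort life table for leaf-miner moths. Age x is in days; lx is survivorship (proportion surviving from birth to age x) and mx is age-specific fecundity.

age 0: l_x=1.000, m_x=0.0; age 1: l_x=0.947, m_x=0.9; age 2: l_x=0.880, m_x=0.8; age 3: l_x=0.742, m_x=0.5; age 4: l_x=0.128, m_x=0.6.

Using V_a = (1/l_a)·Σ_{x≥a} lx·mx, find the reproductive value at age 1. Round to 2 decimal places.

2.12

lx·mx for x ≥ 1: 0.8523, 0.704, 0.371, 0.0768 → sum = 2.0041
V_1 = 2.0041 / l_1 = 2.0041 / 0.947 = 2.116262… → 2.12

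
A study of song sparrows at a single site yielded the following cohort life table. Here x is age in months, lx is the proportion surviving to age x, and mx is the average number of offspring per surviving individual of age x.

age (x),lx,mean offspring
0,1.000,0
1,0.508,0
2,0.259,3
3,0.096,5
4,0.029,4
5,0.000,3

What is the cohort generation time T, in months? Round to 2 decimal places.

2.52

lx·mx: 0, 0, 0.777, 0.48, 0.116, 0 → R0 = 1.373
x·lx·mx: 0, 0, 1.554, 1.44, 0.464, 0 → Σ = 3.458
T = 3.458 / 1.373 = 2.518572… → 2.52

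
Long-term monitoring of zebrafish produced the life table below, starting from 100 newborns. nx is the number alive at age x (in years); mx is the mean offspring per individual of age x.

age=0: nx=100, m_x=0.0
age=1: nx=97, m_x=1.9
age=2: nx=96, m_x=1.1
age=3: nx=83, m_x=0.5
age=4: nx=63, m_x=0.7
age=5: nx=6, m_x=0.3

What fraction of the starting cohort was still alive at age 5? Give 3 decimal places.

l_5 = n_5/n_0 = 6/100 = 0.06 → 0.060

0.060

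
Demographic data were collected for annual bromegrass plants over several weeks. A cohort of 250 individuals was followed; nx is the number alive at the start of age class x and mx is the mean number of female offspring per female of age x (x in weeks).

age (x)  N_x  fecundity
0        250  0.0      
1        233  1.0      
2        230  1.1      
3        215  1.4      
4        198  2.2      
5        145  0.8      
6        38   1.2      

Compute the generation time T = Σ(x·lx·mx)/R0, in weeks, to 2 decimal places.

3.06

lx = nx/n0 = nx/250: 1, 0.932, 0.92, 0.86, 0.792, 0.58, 0.152
lx·mx: 0, 0.932, 1.012, 1.204, 1.7424, 0.464, 0.1824 → R0 = 5.5368
x·lx·mx: 0, 0.932, 2.024, 3.612, 6.9696, 2.32, 1.0944 → Σ = 16.952
T = 16.952 / 5.5368 = 3.061696… → 3.06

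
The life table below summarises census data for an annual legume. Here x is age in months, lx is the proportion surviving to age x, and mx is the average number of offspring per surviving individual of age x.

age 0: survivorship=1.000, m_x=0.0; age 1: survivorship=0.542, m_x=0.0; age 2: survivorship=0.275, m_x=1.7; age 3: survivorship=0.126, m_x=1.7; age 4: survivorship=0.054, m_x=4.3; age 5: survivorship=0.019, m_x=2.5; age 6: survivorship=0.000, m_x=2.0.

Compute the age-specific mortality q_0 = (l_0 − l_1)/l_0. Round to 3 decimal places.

q_0 = (l_0 − l_1) / l_0 = (1 − 0.542) / 1
     = 0.458 / 1 = 0.458 → 0.458

0.458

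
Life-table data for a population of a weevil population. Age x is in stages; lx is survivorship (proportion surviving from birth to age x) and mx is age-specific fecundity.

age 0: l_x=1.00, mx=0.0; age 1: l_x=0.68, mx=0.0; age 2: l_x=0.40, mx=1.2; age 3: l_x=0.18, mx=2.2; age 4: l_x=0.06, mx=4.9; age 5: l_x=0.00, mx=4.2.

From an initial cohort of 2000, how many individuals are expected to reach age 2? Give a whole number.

Expected survivors = N0 · l_2 = 2000 × 0.40 = 800 → 800

800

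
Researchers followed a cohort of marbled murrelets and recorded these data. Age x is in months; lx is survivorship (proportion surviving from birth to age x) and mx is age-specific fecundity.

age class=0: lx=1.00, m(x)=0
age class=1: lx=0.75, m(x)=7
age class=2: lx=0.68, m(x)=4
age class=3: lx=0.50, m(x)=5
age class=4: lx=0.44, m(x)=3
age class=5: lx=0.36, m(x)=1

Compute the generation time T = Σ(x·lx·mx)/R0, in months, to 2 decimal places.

2.08

lx·mx: 0, 5.25, 2.72, 2.5, 1.32, 0.36 → R0 = 12.15
x·lx·mx: 0, 5.25, 5.44, 7.5, 5.28, 1.8 → Σ = 25.27
T = 25.27 / 12.15 = 2.079835… → 2.08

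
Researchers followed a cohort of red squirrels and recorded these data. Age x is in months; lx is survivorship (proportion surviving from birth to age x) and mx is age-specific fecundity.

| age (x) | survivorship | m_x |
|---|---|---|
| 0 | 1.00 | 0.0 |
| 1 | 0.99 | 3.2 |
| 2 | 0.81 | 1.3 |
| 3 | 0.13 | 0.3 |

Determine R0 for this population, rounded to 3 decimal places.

4.260

lx·mx by age: 0, 3.168, 1.053, 0.039
R0 = Σ lx·mx = 4.26 → 4.260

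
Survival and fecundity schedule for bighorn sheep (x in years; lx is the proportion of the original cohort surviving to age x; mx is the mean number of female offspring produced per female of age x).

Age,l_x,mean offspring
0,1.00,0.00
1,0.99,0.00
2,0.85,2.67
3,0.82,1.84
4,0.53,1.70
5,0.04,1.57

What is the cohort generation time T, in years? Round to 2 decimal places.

2.74

lx·mx: 0, 0, 2.2695, 1.5088, 0.901, 0.0628 → R0 = 4.7421
x·lx·mx: 0, 0, 4.539, 4.5264, 3.604, 0.314 → Σ = 12.9834
T = 12.9834 / 4.7421 = 2.737901… → 2.74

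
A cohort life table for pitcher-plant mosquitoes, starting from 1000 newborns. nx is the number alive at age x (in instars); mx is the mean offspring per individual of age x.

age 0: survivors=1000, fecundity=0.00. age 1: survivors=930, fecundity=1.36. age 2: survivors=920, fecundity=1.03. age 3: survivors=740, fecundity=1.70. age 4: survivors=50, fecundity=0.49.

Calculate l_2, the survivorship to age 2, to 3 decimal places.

l_2 = n_2/n_0 = 920/1000 = 0.92 → 0.920

0.920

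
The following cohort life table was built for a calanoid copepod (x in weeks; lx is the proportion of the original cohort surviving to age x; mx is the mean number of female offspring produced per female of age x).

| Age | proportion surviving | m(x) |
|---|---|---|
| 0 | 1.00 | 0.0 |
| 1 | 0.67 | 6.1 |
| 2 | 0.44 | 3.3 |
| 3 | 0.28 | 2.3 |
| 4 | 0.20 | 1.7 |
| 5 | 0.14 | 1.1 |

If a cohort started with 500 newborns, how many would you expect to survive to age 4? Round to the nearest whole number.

100

Expected survivors = N0 · l_4 = 500 × 0.20 = 100 → 100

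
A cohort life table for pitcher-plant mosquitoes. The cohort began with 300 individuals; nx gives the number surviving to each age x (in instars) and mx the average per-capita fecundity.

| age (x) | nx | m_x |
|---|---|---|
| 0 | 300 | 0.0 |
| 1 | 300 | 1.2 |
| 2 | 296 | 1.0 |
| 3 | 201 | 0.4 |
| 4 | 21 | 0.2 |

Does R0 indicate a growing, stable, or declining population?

lx = nx/n0 = nx/300: 1, 1, 0.98667…, 0.67, 0.07
R0 = Σ lx·mx = 0 + 1.2 + 0.986667… + 0.268 + 0.014 = 2.468667…
R0 > 1, so the population is growing.

growing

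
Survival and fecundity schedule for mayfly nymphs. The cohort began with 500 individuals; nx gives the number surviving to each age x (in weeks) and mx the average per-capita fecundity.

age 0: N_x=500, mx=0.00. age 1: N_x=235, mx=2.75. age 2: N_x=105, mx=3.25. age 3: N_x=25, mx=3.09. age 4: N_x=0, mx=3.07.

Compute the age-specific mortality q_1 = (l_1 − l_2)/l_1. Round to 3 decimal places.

0.553

lx = nx/n0 = nx/500: 1, 0.47, 0.21, 0.05, 0
q_1 = (l_1 − l_2) / l_1 = (0.47 − 0.21) / 0.47
     = 0.26 / 0.47 = 0.553191… → 0.553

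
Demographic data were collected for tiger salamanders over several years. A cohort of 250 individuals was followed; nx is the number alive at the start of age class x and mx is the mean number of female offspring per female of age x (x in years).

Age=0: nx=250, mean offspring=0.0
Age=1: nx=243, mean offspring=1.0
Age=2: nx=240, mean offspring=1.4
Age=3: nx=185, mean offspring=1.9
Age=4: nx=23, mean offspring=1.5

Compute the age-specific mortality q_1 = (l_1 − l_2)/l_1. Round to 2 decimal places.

0.01

lx = nx/n0 = nx/250: 1, 0.972, 0.96, 0.74, 0.092
q_1 = (l_1 − l_2) / l_1 = (0.972 − 0.96) / 0.972
     = 0.012 / 0.972 = 0.012346… → 0.01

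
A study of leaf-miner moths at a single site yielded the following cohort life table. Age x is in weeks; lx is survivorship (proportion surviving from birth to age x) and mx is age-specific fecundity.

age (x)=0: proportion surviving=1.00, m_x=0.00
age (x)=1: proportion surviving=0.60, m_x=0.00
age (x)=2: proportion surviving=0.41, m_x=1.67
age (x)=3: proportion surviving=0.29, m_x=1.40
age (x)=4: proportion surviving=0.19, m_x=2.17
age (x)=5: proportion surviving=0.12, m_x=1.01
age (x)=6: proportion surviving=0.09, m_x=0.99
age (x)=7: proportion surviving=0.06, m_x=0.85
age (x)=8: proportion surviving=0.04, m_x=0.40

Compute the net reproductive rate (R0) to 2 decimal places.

lx·mx by age: 0, 0, 0.6847, 0.406, 0.4123, 0.1212, 0.0891, 0.051, 0.016
R0 = Σ lx·mx = 1.7803 → 1.78

1.78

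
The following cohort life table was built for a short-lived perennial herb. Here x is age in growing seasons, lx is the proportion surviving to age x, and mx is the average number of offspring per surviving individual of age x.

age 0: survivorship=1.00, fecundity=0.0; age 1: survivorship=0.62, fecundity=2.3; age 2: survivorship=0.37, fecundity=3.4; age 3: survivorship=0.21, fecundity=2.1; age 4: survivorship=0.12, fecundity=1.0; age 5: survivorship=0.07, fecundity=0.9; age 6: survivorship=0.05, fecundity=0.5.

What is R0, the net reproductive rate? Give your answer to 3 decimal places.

lx·mx by age: 0, 1.426, 1.258, 0.441, 0.12, 0.063, 0.025
R0 = Σ lx·mx = 3.333 → 3.333

3.333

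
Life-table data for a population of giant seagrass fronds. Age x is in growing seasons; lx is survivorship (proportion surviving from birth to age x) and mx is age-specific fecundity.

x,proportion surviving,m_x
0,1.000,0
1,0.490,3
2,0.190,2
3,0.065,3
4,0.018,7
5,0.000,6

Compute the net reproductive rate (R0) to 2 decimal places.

2.17

lx·mx by age: 0, 1.47, 0.38, 0.195, 0.126, 0
R0 = Σ lx·mx = 2.171 → 2.17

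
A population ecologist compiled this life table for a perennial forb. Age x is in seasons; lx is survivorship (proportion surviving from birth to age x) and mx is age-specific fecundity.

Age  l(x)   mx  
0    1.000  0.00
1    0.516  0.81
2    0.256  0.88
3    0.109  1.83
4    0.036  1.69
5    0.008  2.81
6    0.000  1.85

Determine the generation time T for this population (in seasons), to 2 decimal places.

lx·mx: 0, 0.41796, 0.22528, 0.19947, 0.06084, 0.02248, 0 → R0 = 0.92603
x·lx·mx: 0, 0.41796, 0.45056, 0.59841, 0.24336, 0.1124, 0 → Σ = 1.82269
T = 1.82269 / 0.92603 = 1.968284… → 1.97

1.97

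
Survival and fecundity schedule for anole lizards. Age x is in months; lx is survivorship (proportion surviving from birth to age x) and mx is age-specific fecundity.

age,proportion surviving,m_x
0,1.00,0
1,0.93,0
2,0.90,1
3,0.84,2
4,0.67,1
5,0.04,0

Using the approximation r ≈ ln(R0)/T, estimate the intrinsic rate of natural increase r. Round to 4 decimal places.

R0 = Σ lx·mx = 0 + 0 + 0.9 + 1.68 + 0.67 + 0 = 3.25
Σ x·lx·mx = 9.52; T = 9.52/3.25 = 2.92923…
r ≈ ln(R0)/T = ln(3.25)/2.92923… = 0.402377… → 0.4024

0.4024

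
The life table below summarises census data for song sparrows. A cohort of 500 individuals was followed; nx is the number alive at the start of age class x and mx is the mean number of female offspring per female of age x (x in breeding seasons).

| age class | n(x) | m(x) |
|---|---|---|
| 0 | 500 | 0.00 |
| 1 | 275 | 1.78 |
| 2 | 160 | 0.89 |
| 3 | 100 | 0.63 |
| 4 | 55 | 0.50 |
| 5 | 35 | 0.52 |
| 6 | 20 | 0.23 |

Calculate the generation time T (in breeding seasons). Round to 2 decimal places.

lx = nx/n0 = nx/500: 1, 0.55, 0.32, 0.2, 0.11, 0.07, 0.04
lx·mx: 0, 0.979, 0.2848, 0.126, 0.055, 0.0364, 0.0092 → R0 = 1.4904
x·lx·mx: 0, 0.979, 0.5696, 0.378, 0.22, 0.182, 0.0552 → Σ = 2.3838
T = 2.3838 / 1.4904 = 1.599436… → 1.60

1.60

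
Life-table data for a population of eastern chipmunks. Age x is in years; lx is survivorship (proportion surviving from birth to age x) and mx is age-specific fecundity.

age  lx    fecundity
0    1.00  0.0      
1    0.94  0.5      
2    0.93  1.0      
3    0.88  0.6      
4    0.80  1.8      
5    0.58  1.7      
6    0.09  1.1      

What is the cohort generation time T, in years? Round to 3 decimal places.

lx·mx: 0, 0.47, 0.93, 0.528, 1.44, 0.986, 0.099 → R0 = 4.453
x·lx·mx: 0, 0.47, 1.86, 1.584, 5.76, 4.93, 0.594 → Σ = 15.198
T = 15.198 / 4.453 = 3.41298… → 3.413

3.413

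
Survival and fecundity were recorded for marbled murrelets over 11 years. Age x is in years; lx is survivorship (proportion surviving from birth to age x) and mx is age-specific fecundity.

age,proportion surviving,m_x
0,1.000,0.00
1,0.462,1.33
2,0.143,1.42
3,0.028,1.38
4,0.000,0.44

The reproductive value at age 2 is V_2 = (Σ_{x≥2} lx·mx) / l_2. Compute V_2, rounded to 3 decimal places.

lx·mx for x ≥ 2: 0.20306, 0.03864, 0 → sum = 0.2417
V_2 = 0.2417 / l_2 = 0.2417 / 0.143 = 1.69021… → 1.690

1.690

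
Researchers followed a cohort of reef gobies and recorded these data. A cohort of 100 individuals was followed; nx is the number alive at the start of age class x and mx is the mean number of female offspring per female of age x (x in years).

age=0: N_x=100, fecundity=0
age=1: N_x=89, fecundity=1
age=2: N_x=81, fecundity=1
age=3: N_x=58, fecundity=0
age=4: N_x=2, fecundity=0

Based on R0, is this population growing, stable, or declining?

growing

lx = nx/n0 = nx/100: 1, 0.89, 0.81, 0.58, 0.02
R0 = Σ lx·mx = 0 + 0.89 + 0.81 + 0 + 0 = 1.7
R0 > 1, so the population is growing.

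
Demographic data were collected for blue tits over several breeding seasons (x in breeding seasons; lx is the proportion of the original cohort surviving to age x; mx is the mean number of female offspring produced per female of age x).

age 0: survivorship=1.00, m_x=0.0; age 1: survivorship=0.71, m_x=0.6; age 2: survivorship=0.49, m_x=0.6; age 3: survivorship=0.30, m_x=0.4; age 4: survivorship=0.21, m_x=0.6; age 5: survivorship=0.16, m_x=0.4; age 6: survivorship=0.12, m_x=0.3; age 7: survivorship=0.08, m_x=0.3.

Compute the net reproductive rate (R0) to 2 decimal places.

1.09

lx·mx by age: 0, 0.426, 0.294, 0.12, 0.126, 0.064, 0.036, 0.024
R0 = Σ lx·mx = 1.09 → 1.09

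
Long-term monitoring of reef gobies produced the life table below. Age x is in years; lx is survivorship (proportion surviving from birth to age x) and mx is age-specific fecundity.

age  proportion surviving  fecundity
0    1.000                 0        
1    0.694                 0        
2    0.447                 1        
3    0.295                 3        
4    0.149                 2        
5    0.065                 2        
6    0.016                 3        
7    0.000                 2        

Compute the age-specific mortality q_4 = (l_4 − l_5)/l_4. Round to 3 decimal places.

q_4 = (l_4 − l_5) / l_4 = (0.149 − 0.065) / 0.149
     = 0.084 / 0.149 = 0.563758… → 0.564

0.564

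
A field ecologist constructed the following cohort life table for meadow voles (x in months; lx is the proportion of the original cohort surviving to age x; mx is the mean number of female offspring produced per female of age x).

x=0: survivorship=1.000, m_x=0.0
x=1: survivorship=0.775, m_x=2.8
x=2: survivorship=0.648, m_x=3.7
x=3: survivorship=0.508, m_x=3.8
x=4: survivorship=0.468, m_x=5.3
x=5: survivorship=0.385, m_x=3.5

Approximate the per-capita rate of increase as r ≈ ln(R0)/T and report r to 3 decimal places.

R0 = Σ lx·mx = 0 + 2.17 + 2.3976 + 1.9304 + 2.4804 + 1.3475 = 10.3259
Σ x·lx·mx = 29.4155; T = 29.4155/10.3259 = 2.84871…
r ≈ ln(R0)/T = ln(10.3259)/2.84871… = 0.81955… → 0.820

0.820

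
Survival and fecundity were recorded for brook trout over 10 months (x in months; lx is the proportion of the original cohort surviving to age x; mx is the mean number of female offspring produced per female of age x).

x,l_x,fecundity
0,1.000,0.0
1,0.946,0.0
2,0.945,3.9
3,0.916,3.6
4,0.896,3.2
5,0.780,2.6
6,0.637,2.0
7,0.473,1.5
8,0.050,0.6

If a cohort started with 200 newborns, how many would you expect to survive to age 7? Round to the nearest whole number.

95

Expected survivors = N0 · l_7 = 200 × 0.473 = 94.6 → 95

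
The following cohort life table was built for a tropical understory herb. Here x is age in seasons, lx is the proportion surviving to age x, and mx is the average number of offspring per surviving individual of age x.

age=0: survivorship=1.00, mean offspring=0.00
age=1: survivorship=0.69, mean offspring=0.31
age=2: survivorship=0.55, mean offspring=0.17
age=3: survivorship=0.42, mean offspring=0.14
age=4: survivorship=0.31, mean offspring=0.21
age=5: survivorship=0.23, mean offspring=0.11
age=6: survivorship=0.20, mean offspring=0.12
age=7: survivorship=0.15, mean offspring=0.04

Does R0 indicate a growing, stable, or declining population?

declining

R0 = Σ lx·mx = 0 + 0.2139 + 0.0935 + 0.0588 + 0.0651 + 0.0253 + 0.024 + 0.006 = 0.4866
R0 < 1, so the population is declining.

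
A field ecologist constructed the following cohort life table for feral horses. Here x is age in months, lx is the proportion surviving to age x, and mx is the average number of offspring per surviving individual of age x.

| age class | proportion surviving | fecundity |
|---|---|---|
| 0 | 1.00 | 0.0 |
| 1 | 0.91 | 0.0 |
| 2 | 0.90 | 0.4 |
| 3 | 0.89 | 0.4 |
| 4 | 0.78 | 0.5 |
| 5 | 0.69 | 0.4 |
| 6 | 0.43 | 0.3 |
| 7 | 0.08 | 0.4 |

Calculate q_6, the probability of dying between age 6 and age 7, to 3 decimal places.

0.814

q_6 = (l_6 − l_7) / l_6 = (0.43 − 0.08) / 0.43
     = 0.35 / 0.43 = 0.813953… → 0.814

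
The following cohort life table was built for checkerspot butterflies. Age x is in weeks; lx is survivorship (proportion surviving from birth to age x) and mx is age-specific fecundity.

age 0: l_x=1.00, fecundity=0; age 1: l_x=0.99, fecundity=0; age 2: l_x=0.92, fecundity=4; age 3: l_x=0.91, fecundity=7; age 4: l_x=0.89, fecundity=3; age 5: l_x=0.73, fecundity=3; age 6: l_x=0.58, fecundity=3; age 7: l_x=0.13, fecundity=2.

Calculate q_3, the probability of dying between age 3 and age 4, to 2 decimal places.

0.02

q_3 = (l_3 − l_4) / l_3 = (0.91 − 0.89) / 0.91
     = 0.02 / 0.91 = 0.021978… → 0.02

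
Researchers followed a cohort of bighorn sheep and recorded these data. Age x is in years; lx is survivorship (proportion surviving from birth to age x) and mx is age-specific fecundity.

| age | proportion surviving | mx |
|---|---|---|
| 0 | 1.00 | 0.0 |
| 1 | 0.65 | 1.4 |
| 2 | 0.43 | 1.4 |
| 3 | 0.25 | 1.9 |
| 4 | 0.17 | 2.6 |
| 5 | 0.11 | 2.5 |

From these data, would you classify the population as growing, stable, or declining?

R0 = Σ lx·mx = 0 + 0.91 + 0.602 + 0.475 + 0.442 + 0.275 = 2.704
R0 > 1, so the population is growing.

growing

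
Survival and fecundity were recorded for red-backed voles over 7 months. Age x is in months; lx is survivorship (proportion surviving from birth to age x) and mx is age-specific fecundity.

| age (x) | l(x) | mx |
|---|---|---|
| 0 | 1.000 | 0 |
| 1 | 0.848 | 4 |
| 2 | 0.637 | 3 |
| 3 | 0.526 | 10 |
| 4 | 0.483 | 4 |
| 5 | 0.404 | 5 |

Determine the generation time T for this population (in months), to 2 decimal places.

lx·mx: 0, 3.392, 1.911, 5.26, 1.932, 2.02 → R0 = 14.515
x·lx·mx: 0, 3.392, 3.822, 15.78, 7.728, 10.1 → Σ = 40.822
T = 40.822 / 14.515 = 2.812401… → 2.81

2.81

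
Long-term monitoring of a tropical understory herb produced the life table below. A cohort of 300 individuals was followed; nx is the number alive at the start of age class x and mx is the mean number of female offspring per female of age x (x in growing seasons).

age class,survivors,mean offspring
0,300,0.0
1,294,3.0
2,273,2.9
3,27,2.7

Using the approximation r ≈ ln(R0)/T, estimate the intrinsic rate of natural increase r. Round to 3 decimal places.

1.146

lx = nx/n0 = nx/300: 1, 0.98, 0.91, 0.09
R0 = Σ lx·mx = 0 + 2.94 + 2.639 + 0.243 = 5.822
Σ x·lx·mx = 8.947; T = 8.947/5.822 = 1.53676…
r ≈ ln(R0)/T = ln(5.822)/1.53676… = 1.14634… → 1.146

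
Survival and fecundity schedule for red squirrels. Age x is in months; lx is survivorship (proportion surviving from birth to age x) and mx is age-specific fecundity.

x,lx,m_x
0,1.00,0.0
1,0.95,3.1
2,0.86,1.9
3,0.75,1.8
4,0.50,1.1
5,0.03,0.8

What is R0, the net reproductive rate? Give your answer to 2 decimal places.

6.50

lx·mx by age: 0, 2.945, 1.634, 1.35, 0.55, 0.024
R0 = Σ lx·mx = 6.503 → 6.50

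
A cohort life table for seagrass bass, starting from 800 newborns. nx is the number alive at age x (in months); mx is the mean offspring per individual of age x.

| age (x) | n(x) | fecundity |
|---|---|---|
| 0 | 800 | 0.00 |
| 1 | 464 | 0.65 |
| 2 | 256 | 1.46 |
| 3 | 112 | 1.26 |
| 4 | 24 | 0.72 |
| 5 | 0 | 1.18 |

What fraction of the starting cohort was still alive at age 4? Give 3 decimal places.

l_4 = n_4/n_0 = 24/800 = 0.03 → 0.030

0.030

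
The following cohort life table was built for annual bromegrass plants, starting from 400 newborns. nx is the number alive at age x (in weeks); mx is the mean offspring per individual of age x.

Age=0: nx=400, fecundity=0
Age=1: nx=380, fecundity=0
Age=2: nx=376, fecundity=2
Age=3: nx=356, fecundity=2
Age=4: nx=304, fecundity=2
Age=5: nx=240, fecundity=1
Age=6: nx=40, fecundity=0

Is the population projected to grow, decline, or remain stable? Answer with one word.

lx = nx/n0 = nx/400: 1, 0.95, 0.94, 0.89, 0.76, 0.6, 0.1
R0 = Σ lx·mx = 0 + 0 + 1.88 + 1.78 + 1.52 + 0.6 + 0 = 5.78
R0 > 1, so the population is growing.

growing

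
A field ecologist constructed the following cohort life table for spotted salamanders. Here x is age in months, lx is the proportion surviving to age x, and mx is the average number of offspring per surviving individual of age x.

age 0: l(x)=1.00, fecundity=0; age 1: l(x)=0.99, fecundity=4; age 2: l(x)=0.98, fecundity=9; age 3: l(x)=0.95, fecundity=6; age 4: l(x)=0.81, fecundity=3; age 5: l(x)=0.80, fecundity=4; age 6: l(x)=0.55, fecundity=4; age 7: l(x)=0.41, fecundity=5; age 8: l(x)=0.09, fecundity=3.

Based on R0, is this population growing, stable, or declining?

growing

R0 = Σ lx·mx = 0 + 3.96 + 8.82 + 5.7 + 2.43 + 3.2 + 2.2 + 2.05 + 0.27 = 28.63
R0 > 1, so the population is growing.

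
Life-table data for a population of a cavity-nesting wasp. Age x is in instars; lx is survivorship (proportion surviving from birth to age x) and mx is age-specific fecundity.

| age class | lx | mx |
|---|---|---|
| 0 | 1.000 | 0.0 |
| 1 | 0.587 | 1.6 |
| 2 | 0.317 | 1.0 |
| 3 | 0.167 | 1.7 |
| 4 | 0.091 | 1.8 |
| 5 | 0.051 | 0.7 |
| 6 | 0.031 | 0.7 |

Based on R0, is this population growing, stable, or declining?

R0 = Σ lx·mx = 0 + 0.9392 + 0.317 + 0.2839 + 0.1638 + 0.0357 + 0.0217 = 1.7613
R0 > 1, so the population is growing.

growing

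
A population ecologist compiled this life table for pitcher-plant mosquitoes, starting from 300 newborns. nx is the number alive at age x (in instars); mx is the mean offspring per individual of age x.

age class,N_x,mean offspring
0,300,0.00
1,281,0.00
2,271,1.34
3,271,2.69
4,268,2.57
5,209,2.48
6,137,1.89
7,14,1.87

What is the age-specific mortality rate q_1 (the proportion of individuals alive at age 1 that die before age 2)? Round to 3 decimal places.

lx = nx/n0 = nx/300: 1, 0.93667…, 0.90333…, 0.90333…, 0.89333…, 0.69667…, 0.45667…, 0.04667…
q_1 = (l_1 − l_2) / l_1 = (0.936667… − 0.903333…) / 0.936667…
     = 0.033333… / 0.936667… = 0.035587… → 0.036

0.036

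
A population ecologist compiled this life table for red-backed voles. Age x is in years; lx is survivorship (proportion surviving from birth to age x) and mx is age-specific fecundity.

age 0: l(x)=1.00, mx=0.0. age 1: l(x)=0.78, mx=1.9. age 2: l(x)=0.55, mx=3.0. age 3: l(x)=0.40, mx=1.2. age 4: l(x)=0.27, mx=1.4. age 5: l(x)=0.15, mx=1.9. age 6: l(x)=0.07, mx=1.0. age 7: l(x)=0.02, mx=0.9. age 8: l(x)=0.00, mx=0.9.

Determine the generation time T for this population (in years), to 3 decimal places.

lx·mx: 0, 1.482, 1.65, 0.48, 0.378, 0.285, 0.07, 0.018, 0 → R0 = 4.363
x·lx·mx: 0, 1.482, 3.3, 1.44, 1.512, 1.425, 0.42, 0.126, 0 → Σ = 9.705
T = 9.705 / 4.363 = 2.224387… → 2.224

2.224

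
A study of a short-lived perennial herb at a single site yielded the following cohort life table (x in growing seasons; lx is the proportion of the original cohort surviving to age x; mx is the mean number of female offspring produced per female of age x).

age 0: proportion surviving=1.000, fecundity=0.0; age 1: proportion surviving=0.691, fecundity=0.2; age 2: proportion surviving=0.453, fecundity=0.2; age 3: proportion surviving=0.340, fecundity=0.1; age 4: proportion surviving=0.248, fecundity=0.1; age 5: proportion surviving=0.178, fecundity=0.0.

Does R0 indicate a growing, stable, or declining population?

declining

R0 = Σ lx·mx = 0 + 0.1382 + 0.0906 + 0.034 + 0.0248 + 0 = 0.2876
R0 < 1, so the population is declining.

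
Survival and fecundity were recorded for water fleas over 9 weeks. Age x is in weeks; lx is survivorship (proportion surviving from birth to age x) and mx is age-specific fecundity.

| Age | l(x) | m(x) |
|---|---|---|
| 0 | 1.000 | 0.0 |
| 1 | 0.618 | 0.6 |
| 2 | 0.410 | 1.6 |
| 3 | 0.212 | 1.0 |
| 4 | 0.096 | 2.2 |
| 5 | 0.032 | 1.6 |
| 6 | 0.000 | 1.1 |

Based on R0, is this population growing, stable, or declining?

growing

R0 = Σ lx·mx = 0 + 0.3708 + 0.656 + 0.212 + 0.2112 + 0.0512 + 0 = 1.5012
R0 > 1, so the population is growing.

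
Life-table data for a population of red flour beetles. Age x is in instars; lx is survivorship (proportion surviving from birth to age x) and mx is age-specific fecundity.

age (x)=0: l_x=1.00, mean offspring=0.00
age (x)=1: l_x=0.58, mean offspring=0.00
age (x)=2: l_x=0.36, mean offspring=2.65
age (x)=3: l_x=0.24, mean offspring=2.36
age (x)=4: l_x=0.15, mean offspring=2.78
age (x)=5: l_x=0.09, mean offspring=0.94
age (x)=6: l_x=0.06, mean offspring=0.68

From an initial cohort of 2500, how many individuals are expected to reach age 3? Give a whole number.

Expected survivors = N0 · l_3 = 2500 × 0.24 = 600 → 600

600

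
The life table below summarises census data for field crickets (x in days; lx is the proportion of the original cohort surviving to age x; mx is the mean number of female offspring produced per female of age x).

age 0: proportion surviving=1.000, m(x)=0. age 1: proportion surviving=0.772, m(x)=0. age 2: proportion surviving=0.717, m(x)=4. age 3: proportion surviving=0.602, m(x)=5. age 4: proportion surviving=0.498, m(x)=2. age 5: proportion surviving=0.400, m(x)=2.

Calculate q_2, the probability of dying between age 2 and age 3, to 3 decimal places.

q_2 = (l_2 − l_3) / l_2 = (0.717 − 0.602) / 0.717
     = 0.115 / 0.717 = 0.160391… → 0.160

0.160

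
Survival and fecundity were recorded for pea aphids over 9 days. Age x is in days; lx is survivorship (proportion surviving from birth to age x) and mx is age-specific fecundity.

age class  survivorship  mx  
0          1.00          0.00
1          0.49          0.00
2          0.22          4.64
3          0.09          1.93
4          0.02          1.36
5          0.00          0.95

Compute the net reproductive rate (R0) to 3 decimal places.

lx·mx by age: 0, 0, 1.0208, 0.1737, 0.0272, 0
R0 = Σ lx·mx = 1.2217 → 1.222

1.222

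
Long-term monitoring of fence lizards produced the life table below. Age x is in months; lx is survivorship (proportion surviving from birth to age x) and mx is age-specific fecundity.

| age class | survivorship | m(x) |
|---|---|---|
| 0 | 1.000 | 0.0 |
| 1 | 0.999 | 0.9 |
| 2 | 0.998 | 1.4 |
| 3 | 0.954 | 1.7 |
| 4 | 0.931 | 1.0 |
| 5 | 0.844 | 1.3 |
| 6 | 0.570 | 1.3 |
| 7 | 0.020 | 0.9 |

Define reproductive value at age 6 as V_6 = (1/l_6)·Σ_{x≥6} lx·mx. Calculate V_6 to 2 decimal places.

1.33

lx·mx for x ≥ 6: 0.741, 0.018 → sum = 0.759
V_6 = 0.759 / l_6 = 0.759 / 0.57 = 1.331579… → 1.33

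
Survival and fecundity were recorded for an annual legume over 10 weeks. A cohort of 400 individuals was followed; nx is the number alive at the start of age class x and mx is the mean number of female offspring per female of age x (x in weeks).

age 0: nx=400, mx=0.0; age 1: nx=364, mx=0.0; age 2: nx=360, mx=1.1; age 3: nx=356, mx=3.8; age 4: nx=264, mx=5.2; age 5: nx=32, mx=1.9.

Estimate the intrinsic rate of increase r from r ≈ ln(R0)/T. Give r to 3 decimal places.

0.620

lx = nx/n0 = nx/400: 1, 0.91, 0.9, 0.89, 0.66, 0.08
R0 = Σ lx·mx = 0 + 0 + 0.99 + 3.382 + 3.432 + 0.152 = 7.956
Σ x·lx·mx = 26.614; T = 26.614/7.956 = 3.34515…
r ≈ ln(R0)/T = ln(7.956)/3.34515… = 0.61998… → 0.620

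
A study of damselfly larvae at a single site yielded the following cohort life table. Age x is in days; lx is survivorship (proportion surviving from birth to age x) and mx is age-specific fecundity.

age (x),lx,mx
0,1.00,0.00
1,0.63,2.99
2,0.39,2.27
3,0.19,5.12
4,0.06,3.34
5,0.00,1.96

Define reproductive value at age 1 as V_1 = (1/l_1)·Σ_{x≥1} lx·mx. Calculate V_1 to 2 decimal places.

lx·mx for x ≥ 1: 1.8837, 0.8853, 0.9728, 0.2004, 0 → sum = 3.9422
V_1 = 3.9422 / l_1 = 3.9422 / 0.63 = 6.25746… → 6.26

6.26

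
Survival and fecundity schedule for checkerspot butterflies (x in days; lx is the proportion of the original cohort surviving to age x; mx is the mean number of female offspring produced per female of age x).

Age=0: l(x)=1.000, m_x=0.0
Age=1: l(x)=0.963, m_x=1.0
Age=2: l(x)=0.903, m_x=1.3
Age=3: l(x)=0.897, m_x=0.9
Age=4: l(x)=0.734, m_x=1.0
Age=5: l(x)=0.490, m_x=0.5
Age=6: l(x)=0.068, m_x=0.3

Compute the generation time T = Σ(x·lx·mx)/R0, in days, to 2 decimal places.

2.54

lx·mx: 0, 0.963, 1.1739, 0.8073, 0.734, 0.245, 0.0204 → R0 = 3.9436
x·lx·mx: 0, 0.963, 2.3478, 2.4219, 2.936, 1.225, 0.1224 → Σ = 10.0161
T = 10.0161 / 3.9436 = 2.539837… → 2.54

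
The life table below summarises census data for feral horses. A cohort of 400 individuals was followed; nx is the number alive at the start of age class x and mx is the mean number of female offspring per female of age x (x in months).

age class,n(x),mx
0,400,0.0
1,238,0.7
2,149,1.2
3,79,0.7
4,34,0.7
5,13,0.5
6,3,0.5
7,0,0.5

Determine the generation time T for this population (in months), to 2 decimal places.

lx = nx/n0 = nx/400: 1, 0.595, 0.3725, 0.1975, 0.085, 0.0325, 0.0075, 0
lx·mx: 0, 0.4165, 0.447, 0.13825, 0.0595, 0.01625, 0.00375, 0 → R0 = 1.08125
x·lx·mx: 0, 0.4165, 0.894, 0.41475, 0.238, 0.08125, 0.0225, 0 → Σ = 2.067
T = 2.067 / 1.08125 = 1.911676… → 1.91

1.91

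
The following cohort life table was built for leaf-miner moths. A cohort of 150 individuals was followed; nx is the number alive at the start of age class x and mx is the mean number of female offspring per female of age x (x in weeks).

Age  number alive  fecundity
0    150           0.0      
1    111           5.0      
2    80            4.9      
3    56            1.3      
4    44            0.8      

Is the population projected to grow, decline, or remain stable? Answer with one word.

growing

lx = nx/n0 = nx/150: 1, 0.74, 0.53333…, 0.37333…, 0.29333…
R0 = Σ lx·mx = 0 + 3.7 + 2.613333… + 0.485333… + 0.234667… = 7.033333…
R0 > 1, so the population is growing.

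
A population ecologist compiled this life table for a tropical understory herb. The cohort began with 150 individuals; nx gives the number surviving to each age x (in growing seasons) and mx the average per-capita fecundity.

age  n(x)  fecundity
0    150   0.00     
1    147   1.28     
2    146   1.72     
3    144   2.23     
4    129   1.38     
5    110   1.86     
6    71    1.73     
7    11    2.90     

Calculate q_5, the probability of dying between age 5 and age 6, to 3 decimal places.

0.355

lx = nx/n0 = nx/150: 1, 0.98, 0.97333…, 0.96, 0.86, 0.73333…, 0.47333…, 0.07333…
q_5 = (l_5 − l_6) / l_5 = (0.733333… − 0.473333…) / 0.733333…
     = 0.26… / 0.733333… = 0.354545… → 0.355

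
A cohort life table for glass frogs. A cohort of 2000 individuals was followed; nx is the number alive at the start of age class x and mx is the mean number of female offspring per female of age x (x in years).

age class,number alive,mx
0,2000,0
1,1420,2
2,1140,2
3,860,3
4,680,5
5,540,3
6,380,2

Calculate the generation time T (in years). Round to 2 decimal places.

lx = nx/n0 = nx/2000: 1, 0.71, 0.57, 0.43, 0.34, 0.27, 0.19
lx·mx: 0, 1.42, 1.14, 1.29, 1.7, 0.81, 0.38 → R0 = 6.74
x·lx·mx: 0, 1.42, 2.28, 3.87, 6.8, 4.05, 2.28 → Σ = 20.7
T = 20.7 / 6.74 = 3.071217… → 3.07

3.07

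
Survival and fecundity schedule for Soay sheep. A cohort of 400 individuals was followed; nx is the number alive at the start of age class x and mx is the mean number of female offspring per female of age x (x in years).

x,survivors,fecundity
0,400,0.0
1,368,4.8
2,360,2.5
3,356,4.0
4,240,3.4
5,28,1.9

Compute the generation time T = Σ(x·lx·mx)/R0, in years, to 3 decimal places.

lx = nx/n0 = nx/400: 1, 0.92, 0.9, 0.89, 0.6, 0.07
lx·mx: 0, 4.416, 2.25, 3.56, 2.04, 0.133 → R0 = 12.399
x·lx·mx: 0, 4.416, 4.5, 10.68, 8.16, 0.665 → Σ = 28.421
T = 28.421 / 12.399 = 2.292201… → 2.292

2.292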